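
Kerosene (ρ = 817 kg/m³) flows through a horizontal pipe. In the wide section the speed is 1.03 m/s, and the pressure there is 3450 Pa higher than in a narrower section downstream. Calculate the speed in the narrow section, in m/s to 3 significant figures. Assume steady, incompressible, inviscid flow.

Horizontal Bernoulli: P₁ + ½ρv₁² = P₂ + ½ρv₂², so v₂² = v₁² + 2(P₁ − P₂)/ρ.
v₂ = √(1.03² + 2·3450/817) = √(1.06 + 8.45) = 3.08 m/s.

v₂ = 3.08 m/s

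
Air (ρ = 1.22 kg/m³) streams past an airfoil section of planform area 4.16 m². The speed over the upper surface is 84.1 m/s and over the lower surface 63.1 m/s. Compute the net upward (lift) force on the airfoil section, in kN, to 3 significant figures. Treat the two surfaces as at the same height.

The faster flow above has the lower pressure; Bernoulli (same height) gives ΔP = ½ρ(v_up² − v_low²).
ΔP = ½·1.22·(84.1² − 63.1²) = 1890 Pa.
Lift = ΔP · A = 1890 × 4.16 = 7840 N.

F ≈ 7.84 kN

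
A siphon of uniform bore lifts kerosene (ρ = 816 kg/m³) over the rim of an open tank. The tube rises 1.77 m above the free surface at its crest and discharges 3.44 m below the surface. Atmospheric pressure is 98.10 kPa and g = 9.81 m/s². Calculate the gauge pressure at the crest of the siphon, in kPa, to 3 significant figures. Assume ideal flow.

P_gauge = -41.7 kPa

From the surface to the outlet (both open to atmosphere, surface at rest): v = √(2g·h_out) = √(2·9.81·3.44) = 8.22 m/s.
Continuity keeps v the same throughout the tube; from surface to crest, P_atm + 0 = P_top + ½ρv² + ρg·h_top.
P_top = 98100 − ½·816·8.22² − 816·9.81·1.77 = 56400 Pa. So P_gauge = P_top − P_atm = -41700 Pa.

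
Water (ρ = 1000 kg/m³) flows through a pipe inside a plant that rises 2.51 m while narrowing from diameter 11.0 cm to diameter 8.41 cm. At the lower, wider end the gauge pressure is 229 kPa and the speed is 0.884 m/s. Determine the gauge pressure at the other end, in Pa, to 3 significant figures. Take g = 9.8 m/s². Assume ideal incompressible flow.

Continuity gives A₁v₁ = A₂v₂, so v₂ = (95.0 cm²)/(55.5 cm²) × 0.884 m/s = 1.51 m/s.
Energy conservation along the streamline gives P₂ = P₁ − ½ρ(v₂² − v₁²) − ρg(h₂ − h₁).
P₂ = 229000 + ½·1000·(0.884² − 1.51²) − 1000·9.8·(+2.51) = 229000 + (-753) − (24600) = 204000 Pa.

P₂ ≈ 204000 Pa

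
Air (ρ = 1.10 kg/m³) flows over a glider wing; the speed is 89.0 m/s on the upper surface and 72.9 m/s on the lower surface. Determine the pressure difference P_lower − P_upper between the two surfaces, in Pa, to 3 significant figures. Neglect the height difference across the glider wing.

The pressure is lower where the speed is higher: ΔP = ½ρ(v_up² − v_low²).
ΔP = ½·1.10·(89.0² − 72.9²) = 1430 Pa.

1430 Pa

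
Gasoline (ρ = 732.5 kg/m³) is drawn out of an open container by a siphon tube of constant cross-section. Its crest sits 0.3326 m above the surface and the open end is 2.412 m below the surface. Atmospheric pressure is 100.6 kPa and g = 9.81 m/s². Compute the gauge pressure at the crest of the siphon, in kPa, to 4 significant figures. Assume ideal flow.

From the surface to the outlet (both open to atmosphere, surface at rest): v = √(2g·h_out) = √(2·9.81·2.412) = 6.879 m/s.
The bore is uniform, so the speed at the crest is the same v. Bernoulli surface→crest: P_atm = P_top + ½ρv² + ρg·h_top.
P_top = 100600 − ½·732.5·6.879² − 732.5·9.81·0.3326 = 80880 Pa. So P_gauge = P_top − P_atm = -19720 Pa.

P_gauge = -19.72 kPa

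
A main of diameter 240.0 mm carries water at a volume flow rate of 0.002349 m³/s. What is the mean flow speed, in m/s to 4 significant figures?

Q = 0.002349 m³/s = 0.002349 m³/s.
v = Q/A = 0.002349 / 0.04524 = 0.05192 m/s.

v ≈ 0.05192 m/s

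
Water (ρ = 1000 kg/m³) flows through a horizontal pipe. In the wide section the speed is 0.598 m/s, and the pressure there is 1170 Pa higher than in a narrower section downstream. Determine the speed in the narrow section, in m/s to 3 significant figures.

Along the level pipe P + ½ρv² is conserved, hence v₂² = v₁² + 2(P₁ − P₂)/ρ.
v₂ = √(0.598² + 2·1170/1000) = √(0.358 + 2.34) = 1.64 m/s.

1.64 m/s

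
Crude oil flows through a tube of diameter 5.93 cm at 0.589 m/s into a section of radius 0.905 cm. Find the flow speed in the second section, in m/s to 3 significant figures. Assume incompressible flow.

Continuity gives A₁v₁ = A₂v₂, so v₂ = (27.6 cm²)/(2.57 cm²) × 0.589 m/s = 6.32 m/s.

v₂ ≈ 6.32 m/s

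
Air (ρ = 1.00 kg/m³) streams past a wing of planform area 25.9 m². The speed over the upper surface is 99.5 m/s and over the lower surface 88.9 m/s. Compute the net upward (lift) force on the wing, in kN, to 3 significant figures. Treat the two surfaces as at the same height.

From P + ½ρv² = const at equal height, P_low − P_up = ½ρ(v_up² − v_low²).
ΔP = ½·1.00·(99.5² − 88.9²) = 999 Pa.
Lift = ΔP · A = 999 × 25.9 = 25900 N.

F = 25.9 kN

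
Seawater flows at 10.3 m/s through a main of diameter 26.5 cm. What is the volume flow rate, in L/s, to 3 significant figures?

Q = A·v = 0.0552 m² × 10.3 m/s = 0.568 m³/s.
Converting: 0.568 m³/s × 1000 = 568 L/s.

Q ≈ 568 L/s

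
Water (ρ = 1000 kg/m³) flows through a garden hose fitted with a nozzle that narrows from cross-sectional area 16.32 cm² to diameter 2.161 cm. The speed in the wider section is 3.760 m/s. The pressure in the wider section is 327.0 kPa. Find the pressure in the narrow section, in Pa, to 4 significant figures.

By continuity, v₂ = v₁·A₁/A₂ = 3.760·(16.32/3.668) = 16.73 m/s.
Bernoulli (h₁ = h₂): P₁ − P₂ = ½ρ(v₂² − v₁²).
P₂ = P₁ − ½ρ(v₂² − v₁²) = 327000 − ½·1000·(16.73² − 3.760²) = 327000 − 132900 = 194100 Pa.

P₂ = 194100 Pa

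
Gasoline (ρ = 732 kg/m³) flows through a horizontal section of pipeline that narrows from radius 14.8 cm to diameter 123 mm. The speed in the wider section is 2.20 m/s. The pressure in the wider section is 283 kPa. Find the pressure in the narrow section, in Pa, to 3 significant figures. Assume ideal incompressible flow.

Mass conservation (A₁v₁ = A₂v₂) gives v₂ = 2.20 × 688/119 = 12.7 m/s.
Along the horizontal streamline, P + ½ρv² is constant.
P₂ = P₁ − ½ρ(v₂² − v₁²) = 283000 − ½·732·(12.7² − 2.20²) = 283000 − 57600 = 225000 Pa.

225000 Pa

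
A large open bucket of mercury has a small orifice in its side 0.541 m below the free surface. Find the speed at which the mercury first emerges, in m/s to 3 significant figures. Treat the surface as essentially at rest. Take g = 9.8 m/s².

With the surface at rest and both surface and jet at atmospheric pressure, Bernoulli gives ρg h = ½ρv², so v = √(2gh) = √(2·9.8·0.541) = 3.26 m/s.

3.26 m/s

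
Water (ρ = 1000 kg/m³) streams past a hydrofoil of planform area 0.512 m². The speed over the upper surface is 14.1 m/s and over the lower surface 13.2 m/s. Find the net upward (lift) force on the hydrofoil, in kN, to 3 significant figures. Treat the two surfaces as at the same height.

From P + ½ρv² = const at equal height, P_low − P_up = ½ρ(v_up² − v_low²).
ΔP = ½·1000·(14.1² − 13.2²) = 12300 Pa.
Lift = ΔP · A = 12300 × 0.512 = 6290 N.

F ≈ 6.29 kN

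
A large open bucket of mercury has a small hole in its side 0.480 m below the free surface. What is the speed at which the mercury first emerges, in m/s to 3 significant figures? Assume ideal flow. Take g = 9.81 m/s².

The surface is effectively still and both ends are open, so ½v² = gh and v = √(2·9.81·0.480) = 3.07 m/s.

3.07 m/s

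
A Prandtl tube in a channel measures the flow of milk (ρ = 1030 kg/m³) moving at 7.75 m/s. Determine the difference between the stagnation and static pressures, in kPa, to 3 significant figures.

30.9 kPa

The dynamic pressure equals the rise in static pressure at the stagnation point: ΔP = ½ρv².
ΔP = ½·1030·7.75² = 30900 Pa.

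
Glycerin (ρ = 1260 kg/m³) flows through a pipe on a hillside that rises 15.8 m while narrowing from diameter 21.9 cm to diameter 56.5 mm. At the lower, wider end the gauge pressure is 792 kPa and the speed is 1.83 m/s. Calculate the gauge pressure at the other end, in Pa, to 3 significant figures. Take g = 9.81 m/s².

P₂ ≈ 123000 Pa

Continuity gives A₁v₁ = A₂v₂, so v₂ = (377 cm²)/(25.1 cm²) × 1.83 m/s = 27.5 m/s.
Applying Bernoulli between the two ends and solving for P₂: P₂ = P₁ + ½ρ(v₁² − v₂²) − ρgΔh.
P₂ = 792000 + ½·1260·(1.83² − 27.5²) − 1260·9.81·(+15.8) = 792000 + (-474000) − (195000) = 123000 Pa.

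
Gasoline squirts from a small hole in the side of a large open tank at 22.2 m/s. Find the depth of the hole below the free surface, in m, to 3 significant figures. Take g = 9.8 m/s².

Torricelli: v = √(2gh), so h = v²/(2g).
h = 22.2²/(2·9.8) = 493/19.60 = 25.1 m.

25.1 m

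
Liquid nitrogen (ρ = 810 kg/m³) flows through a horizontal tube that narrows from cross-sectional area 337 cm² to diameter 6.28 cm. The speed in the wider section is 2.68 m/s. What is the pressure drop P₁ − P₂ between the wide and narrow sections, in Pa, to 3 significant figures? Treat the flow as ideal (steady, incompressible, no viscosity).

By continuity, v₂ = v₁·A₁/A₂ = 2.68·(337/31.0) = 29.2 m/s.
With no height change, Bernoulli's equation is P₁ + ½ρv₁² = P₂ + ½ρv₂².
P₁ − P₂ = ½·810·(29.2² − 2.68²) = ½·810·843 = 341000 Pa.

ΔP ≈ 341000 Pa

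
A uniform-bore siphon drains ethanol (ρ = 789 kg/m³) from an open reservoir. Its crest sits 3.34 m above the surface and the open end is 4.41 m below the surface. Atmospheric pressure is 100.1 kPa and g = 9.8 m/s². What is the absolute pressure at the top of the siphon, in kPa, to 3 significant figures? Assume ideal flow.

From the surface to the outlet (both open to atmosphere, surface at rest): v = √(2g·h_out) = √(2·9.8·4.41) = 9.30 m/s.
Continuity keeps v the same throughout the tube; from surface to crest, P_atm + 0 = P_top + ½ρv² + ρg·h_top.
P_top = 100100 − ½·789·9.30² − 789·9.8·3.34 = 40200 Pa.

P_top = 40.2 kPa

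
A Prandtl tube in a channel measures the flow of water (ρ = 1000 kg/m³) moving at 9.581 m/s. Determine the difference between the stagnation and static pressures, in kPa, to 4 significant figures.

ΔP ≈ 45.90 kPa

At the stagnation point the flow is brought to rest, so Bernoulli gives P_stag − P_static = ½ρv².
ΔP = ½·1000·9.581² = 45900 Pa.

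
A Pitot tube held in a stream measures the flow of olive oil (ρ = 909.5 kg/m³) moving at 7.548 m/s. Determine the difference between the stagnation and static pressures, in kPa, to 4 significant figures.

25.91 kPa

At the stagnation point the flow is brought to rest, so Bernoulli gives P_stag − P_static = ½ρv².
ΔP = ½·909.5·7.548² = 25910 Pa.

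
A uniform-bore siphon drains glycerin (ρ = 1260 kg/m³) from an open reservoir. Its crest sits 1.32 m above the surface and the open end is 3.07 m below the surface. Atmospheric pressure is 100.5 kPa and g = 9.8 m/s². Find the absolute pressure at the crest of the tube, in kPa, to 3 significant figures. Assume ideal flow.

Bernoulli surface→outlet gives ½v² = g·h_out, so v = √(2·9.8·3.07) = 7.76 m/s.
With constant cross-section the crest speed equals v; applying Bernoulli from the surface up to the crest, P_top = P_atm − ½ρv² − ρg·h_top.
P_top = 100500 − ½·1260·7.76² − 1260·9.8·1.32 = 46300 Pa.

P_top ≈ 46.3 kPa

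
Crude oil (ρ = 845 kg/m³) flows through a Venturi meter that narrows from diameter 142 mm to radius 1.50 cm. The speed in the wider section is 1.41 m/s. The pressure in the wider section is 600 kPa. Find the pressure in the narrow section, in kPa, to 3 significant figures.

By continuity, v₂ = v₁·A₁/A₂ = 1.41·(158/7.07) = 31.6 m/s.
With no height change, Bernoulli's equation is P₁ + ½ρv₁² = P₂ + ½ρv₂².
P₂ = P₁ − ½ρ(v₂² − v₁²) = 600000 − ½·845·(31.6² − 1.41²) = 600000 − 421000 = 179000 Pa.

P₂ ≈ 179 kPa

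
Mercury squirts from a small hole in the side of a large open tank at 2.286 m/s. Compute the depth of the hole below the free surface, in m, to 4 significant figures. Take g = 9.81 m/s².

For a small hole in a large open tank, ½v² = gh, giving h = v²/(2g).
h = 2.286²/(2·9.81) = 5.226/19.62 = 0.2664 m.

0.2664 m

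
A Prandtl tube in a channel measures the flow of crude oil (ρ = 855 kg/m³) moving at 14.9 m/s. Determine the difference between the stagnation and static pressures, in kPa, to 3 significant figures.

Bernoulli between the free stream and the stagnation point: ½ρv² = P_stag − P_static.
ΔP = ½·855·14.9² = 94900 Pa.

ΔP ≈ 94.9 kPa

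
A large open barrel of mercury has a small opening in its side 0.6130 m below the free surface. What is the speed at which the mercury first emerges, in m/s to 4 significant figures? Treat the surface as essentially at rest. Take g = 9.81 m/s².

Torricelli's result v = √(2gh) gives v = √(2·9.81·0.6130) = 3.468 m/s.

v = 3.468 m/s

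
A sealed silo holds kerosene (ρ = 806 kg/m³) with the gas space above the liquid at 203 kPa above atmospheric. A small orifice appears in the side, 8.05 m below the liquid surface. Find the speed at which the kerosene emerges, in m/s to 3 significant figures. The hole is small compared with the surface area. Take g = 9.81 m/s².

Take point 1 at the surface (v₁ ≈ 0) and point 2 at the hole (at atmospheric pressure). Bernoulli: P₁ + ρg h = P_atm + ½ρv₂².
With P₁ − P_atm = 203000 Pa, v₂ = √(2gh + 2ΔP/ρ) = √(2·9.81·8.05 + 2·203000/806) = 25.7 m/s.

v ≈ 25.7 m/s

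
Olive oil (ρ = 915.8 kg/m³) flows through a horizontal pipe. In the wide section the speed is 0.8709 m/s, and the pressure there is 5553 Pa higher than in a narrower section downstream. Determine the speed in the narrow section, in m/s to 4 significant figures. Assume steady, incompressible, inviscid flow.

Along the level pipe P + ½ρv² is conserved, hence v₂² = v₁² + 2(P₁ − P₂)/ρ.
v₂ = √(0.8709² + 2·5553/915.8) = √(0.7585 + 12.13) = 3.590 m/s.

3.590 m/s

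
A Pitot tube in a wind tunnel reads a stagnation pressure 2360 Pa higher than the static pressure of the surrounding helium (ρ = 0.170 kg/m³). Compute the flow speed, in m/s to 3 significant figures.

v = 167 m/s

Bernoulli between the free stream and the stagnation point: ½ρv² = P_stag − P_static.
v = √(2ΔP/ρ) = √(2·2360/0.170) = 167 m/s.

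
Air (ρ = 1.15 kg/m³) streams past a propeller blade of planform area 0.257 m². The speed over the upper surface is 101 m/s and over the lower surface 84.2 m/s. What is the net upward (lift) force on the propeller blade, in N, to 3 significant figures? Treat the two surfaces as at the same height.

The faster flow above has the lower pressure; Bernoulli (same height) gives ΔP = ½ρ(v_up² − v_low²).
ΔP = ½·1.15·(101² − 84.2²) = 1790 Pa.
Lift = ΔP · A = 1790 × 0.257 = 460 N.

F = 460 N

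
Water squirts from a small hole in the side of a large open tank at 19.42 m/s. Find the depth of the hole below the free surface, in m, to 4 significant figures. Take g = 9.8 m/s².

Torricelli: v = √(2gh), so h = v²/(2g).
h = 19.42²/(2·9.8) = 377.1/19.60 = 19.24 m.

19.24 m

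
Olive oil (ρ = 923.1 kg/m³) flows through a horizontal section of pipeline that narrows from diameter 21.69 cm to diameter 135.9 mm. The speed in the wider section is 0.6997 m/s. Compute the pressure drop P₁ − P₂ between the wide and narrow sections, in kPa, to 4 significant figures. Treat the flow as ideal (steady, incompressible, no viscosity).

By continuity, v₂ = v₁·A₁/A₂ = 0.6997·(369.5/145.1) = 1.782 m/s.
Along the horizontal streamline, P + ½ρv² is constant.
P₁ − P₂ = ½·923.1·(1.782² − 0.6997²) = ½·923.1·2.687 = 1240 Pa.

ΔP ≈ 1.240 kPa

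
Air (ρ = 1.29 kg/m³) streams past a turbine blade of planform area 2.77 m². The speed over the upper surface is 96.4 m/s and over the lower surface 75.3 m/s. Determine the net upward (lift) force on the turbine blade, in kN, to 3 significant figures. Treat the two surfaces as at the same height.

With equal heights on the two surfaces, Bernoulli gives P_lower − P_upper = ½ρ(v_upper² − v_lower²).
ΔP = ½·1.29·(96.4² − 75.3²) = 2340 Pa.
Lift = ΔP · A = 2340 × 2.77 = 6470 N.

F = 6.47 kN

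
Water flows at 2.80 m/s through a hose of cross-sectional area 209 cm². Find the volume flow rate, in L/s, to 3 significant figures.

Q ≈ 58.5 L/s

Q = A·v = 0.0209 m² × 2.80 m/s = 0.0585 m³/s.
Converting: 0.0585 m³/s × 1000 = 58.5 L/s.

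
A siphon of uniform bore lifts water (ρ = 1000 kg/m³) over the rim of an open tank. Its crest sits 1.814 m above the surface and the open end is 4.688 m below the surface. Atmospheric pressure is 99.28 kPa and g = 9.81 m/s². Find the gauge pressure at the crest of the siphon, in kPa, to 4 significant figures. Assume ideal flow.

The outlet speed comes from Torricelli: v = √(2g·4.688) = 9.591 m/s.
Continuity keeps v the same throughout the tube; from surface to crest, P_atm + 0 = P_top + ½ρv² + ρg·h_top.
P_top = 99280 − ½·1000·9.591² − 1000·9.81·1.814 = 35500 Pa. So P_gauge = P_top − P_atm = -63780 Pa.

P_gauge ≈ -63.78 kPa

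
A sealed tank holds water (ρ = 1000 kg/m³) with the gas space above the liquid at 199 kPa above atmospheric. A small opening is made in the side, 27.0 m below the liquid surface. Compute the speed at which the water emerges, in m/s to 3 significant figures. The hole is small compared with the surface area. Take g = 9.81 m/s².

Take point 1 at the surface (v₁ ≈ 0) and point 2 at the hole (at atmospheric pressure). Bernoulli: P₁ + ρg h = P_atm + ½ρv₂².
With P₁ − P_atm = 199000 Pa, v₂ = √(2gh + 2ΔP/ρ) = √(2·9.81·27.0 + 2·199000/1000) = 30.5 m/s.

v ≈ 30.5 m/s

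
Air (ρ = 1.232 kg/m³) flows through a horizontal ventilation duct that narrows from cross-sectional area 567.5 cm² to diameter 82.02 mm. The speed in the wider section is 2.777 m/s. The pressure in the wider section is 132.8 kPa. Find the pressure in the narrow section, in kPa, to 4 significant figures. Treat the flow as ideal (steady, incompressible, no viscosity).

Mass conservation (A₁v₁ = A₂v₂) gives v₂ = 2.777 × 567.5/52.84 = 29.83 m/s.
Bernoulli (h₁ = h₂): P₁ − P₂ = ½ρ(v₂² − v₁²).
P₂ = P₁ − ½ρ(v₂² − v₁²) = 132800 − ½·1.232·(29.83² − 2.777²) = 132800 − 543.3 = 132300 Pa.

132.3 kPa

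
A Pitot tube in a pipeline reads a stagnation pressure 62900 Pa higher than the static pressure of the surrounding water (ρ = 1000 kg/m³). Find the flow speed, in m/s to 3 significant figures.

Bernoulli between the free stream and the stagnation point: ½ρv² = P_stag − P_static.
v = √(2ΔP/ρ) = √(2·62900/1000) = 11.2 m/s.

v ≈ 11.2 m/s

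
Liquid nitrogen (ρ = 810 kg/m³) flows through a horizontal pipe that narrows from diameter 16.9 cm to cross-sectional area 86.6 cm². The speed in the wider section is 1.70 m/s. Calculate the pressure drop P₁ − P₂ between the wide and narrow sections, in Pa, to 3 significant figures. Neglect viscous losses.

Continuity gives A₁v₁ = A₂v₂, so v₂ = (224 cm²)/(86.6 cm²) × 1.70 m/s = 4.40 m/s.
With no height change, Bernoulli's equation is P₁ + ½ρv₁² = P₂ + ½ρv₂².
P₁ − P₂ = ½·810·(4.40² − 1.70²) = ½·810·16.5 = 6680 Pa.

6680 Pa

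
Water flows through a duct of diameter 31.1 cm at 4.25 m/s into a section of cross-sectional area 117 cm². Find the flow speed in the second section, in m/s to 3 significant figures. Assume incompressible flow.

The volume flow rate is constant, so v₂ = (A₁/A₂)v₁ = (760/117)·4.25 = 27.6 m/s.

v₂ = 27.6 m/s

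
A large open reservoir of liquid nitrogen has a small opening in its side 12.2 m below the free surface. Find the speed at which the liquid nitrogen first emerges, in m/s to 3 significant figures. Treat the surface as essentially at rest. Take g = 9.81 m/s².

Torricelli's result v = √(2gh) gives v = √(2·9.81·12.2) = 15.5 m/s.

v ≈ 15.5 m/s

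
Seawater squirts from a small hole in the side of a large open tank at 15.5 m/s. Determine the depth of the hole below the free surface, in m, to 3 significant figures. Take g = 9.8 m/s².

For a small hole in a large open tank, ½v² = gh, giving h = v²/(2g).
h = 15.5²/(2·9.8) = 240/19.60 = 12.3 m.

h = 12.3 m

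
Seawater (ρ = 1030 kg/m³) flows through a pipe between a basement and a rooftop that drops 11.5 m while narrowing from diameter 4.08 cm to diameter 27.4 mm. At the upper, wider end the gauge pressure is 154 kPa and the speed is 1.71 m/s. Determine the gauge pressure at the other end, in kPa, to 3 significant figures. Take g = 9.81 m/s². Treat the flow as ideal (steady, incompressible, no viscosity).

Continuity gives A₁v₁ = A₂v₂, so v₂ = (13.1 cm²)/(5.90 cm²) × 1.71 m/s = 3.79 m/s.
Bernoulli: P₁ + ½ρv₁² + ρg h₁ = P₂ + ½ρv₂² + ρg h₂, so P₂ = P₁ + ½ρ(v₁² − v₂²) − ρg(h₂ − h₁).
P₂ = 154000 + ½·1030·(1.71² − 3.79²) − 1030·9.81·(−11.5) = 154000 + (-5900) − (-116000) = 264000 Pa.

P₂ = 264 kPa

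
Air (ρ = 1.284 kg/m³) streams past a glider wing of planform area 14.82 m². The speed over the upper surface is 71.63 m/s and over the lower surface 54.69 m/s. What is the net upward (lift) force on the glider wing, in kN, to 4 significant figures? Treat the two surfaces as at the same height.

F ≈ 20.36 kN

From P + ½ρv² = const at equal height, P_low − P_up = ½ρ(v_up² − v_low²).
ΔP = ½·1.284·(71.63² − 54.69²) = 1374 Pa.
Lift = ΔP · A = 1374 × 14.82 = 20360 N.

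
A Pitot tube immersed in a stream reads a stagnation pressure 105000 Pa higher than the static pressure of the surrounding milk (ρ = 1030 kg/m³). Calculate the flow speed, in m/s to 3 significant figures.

14.3 m/s

Bernoulli between the free stream and the stagnation point: ½ρv² = P_stag − P_static.
v = √(2ΔP/ρ) = √(2·105000/1030) = 14.3 m/s.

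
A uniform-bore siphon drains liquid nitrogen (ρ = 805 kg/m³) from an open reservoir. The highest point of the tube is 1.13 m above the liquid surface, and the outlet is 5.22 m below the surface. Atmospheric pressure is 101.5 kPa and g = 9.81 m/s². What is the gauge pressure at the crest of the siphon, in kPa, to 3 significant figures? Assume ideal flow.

The outlet speed comes from Torricelli: v = √(2g·5.22) = 10.1 m/s.
Continuity keeps v the same throughout the tube; from surface to crest, P_atm + 0 = P_top + ½ρv² + ρg·h_top.
P_top = 101500 − ½·805·10.1² − 805·9.81·1.13 = 51400 Pa. So P_gauge = P_top − P_atm = -50100 Pa.

-50.1 kPa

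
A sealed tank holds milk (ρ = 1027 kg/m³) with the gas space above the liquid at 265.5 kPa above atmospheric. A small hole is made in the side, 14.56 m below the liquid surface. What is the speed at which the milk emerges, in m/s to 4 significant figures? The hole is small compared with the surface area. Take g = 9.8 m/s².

Take point 1 at the surface (v₁ ≈ 0) and point 2 at the hole (at atmospheric pressure). Bernoulli: P₁ + ρg h = P_atm + ½ρv₂².
With P₁ − P_atm = 265500 Pa, v₂ = √(2gh + 2ΔP/ρ) = √(2·9.8·14.56 + 2·265500/1027) = 28.33 m/s.

28.33 m/s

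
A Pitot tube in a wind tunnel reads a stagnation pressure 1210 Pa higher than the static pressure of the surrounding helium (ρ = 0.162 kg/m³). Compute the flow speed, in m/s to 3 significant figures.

v = 122 m/s

The dynamic pressure equals the rise in static pressure at the stagnation point: ΔP = ½ρv².
v = √(2ΔP/ρ) = √(2·1210/0.162) = 122 m/s.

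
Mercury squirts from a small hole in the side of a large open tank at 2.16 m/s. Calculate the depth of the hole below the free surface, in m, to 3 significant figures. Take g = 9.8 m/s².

Inverting v = √(2gh) gives h = v² / 2g.
h = 2.16²/(2·9.8) = 4.67/19.60 = 0.238 m.

h = 0.238 m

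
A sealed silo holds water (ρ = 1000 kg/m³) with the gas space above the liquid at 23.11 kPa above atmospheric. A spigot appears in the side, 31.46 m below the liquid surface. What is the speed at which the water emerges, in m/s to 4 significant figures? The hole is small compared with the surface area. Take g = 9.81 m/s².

v ≈ 25.76 m/s

Take point 1 at the surface (v₁ ≈ 0) and point 2 at the hole (at atmospheric pressure). Bernoulli: P₁ + ρg h = P_atm + ½ρv₂².
With P₁ − P_atm = 23110 Pa, v₂ = √(2gh + 2ΔP/ρ) = √(2·9.81·31.46 + 2·23110/1000) = 25.76 m/s.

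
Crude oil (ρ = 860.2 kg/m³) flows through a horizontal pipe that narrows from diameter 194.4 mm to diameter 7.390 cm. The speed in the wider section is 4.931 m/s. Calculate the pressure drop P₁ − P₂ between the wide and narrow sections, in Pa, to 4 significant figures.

The volume flow rate is constant, so v₂ = (A₁/A₂)v₁ = (296.8/42.89)·4.931 = 34.12 m/s.
With no height change, Bernoulli's equation is P₁ + ½ρv₁² = P₂ + ½ρv₂².
P₁ − P₂ = ½·860.2·(34.12² − 4.931²) = ½·860.2·1140 = 490300 Pa.

490300 Pa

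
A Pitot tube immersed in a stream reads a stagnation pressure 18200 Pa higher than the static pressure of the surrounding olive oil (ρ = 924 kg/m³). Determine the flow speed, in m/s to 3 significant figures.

6.28 m/s

Bernoulli between the free stream and the stagnation point: ½ρv² = P_stag − P_static.
v = √(2ΔP/ρ) = √(2·18200/924) = 6.28 m/s.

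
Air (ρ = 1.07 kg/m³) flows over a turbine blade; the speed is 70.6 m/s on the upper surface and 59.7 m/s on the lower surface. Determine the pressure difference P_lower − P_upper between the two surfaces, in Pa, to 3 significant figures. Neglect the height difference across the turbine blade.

ΔP ≈ 760 Pa

The pressure is lower where the speed is higher: ΔP = ½ρ(v_up² − v_low²).
ΔP = ½·1.07·(70.6² − 59.7²) = 760 Pa.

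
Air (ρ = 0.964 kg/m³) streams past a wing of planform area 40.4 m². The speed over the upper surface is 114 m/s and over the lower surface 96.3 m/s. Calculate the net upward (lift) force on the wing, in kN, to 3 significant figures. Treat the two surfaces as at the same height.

The faster flow above has the lower pressure; Bernoulli (same height) gives ΔP = ½ρ(v_up² − v_low²).
ΔP = ½·0.964·(114² − 96.3²) = 1790 Pa.
Lift = ΔP · A = 1790 × 40.4 = 72500 N.

F ≈ 72.5 kN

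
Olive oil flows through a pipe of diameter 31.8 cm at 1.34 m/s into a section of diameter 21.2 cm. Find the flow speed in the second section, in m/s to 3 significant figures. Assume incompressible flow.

v₂ ≈ 3.02 m/s

Mass conservation (A₁v₁ = A₂v₂) gives v₂ = 1.34 × 794/353 = 3.02 m/s.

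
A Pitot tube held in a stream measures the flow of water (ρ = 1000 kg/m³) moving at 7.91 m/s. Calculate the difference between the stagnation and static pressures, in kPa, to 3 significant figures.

ΔP ≈ 31.3 kPa

The dynamic pressure equals the rise in static pressure at the stagnation point: ΔP = ½ρv².
ΔP = ½·1000·7.91² = 31300 Pa.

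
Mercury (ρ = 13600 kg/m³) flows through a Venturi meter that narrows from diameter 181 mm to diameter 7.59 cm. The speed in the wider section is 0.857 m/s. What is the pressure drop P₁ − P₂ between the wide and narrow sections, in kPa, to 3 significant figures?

By continuity, v₂ = v₁·A₁/A₂ = 0.857·(257/45.2) = 4.87 m/s.
Bernoulli (h₁ = h₂): P₁ − P₂ = ½ρ(v₂² − v₁²).
P₁ − P₂ = ½·13600·(4.87² − 0.857²) = ½·13600·23.0 = 157000 Pa.

ΔP ≈ 157 kPa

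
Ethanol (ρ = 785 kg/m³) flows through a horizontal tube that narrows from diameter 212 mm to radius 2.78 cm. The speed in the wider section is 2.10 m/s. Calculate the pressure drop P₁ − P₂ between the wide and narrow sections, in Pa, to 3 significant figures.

Mass conservation (A₁v₁ = A₂v₂) gives v₂ = 2.10 × 353/24.3 = 30.5 m/s.
With no height change, Bernoulli's equation is P₁ + ½ρv₁² = P₂ + ½ρv₂².
P₁ − P₂ = ½·785·(30.5² − 2.10²) = ½·785·928 = 364000 Pa.

ΔP = 364000 Pa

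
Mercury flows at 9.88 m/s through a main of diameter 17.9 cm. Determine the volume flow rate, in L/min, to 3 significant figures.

14900 L/min

Q = A·v = 0.0252 m² × 9.88 m/s = 0.249 m³/s.
Converting: 0.249 m³/s × 60000 = 14900 L/min.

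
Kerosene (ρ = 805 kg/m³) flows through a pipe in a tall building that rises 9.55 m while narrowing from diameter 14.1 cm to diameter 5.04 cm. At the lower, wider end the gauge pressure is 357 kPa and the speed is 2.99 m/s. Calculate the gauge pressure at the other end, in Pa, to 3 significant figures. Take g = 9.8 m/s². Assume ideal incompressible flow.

Mass conservation (A₁v₁ = A₂v₂) gives v₂ = 2.99 × 156/20.0 = 23.4 m/s.
Energy conservation along the streamline gives P₂ = P₁ − ½ρ(v₂² − v₁²) − ρg(h₂ − h₁).
P₂ = 357000 + ½·805·(2.99² − 23.4²) − 805·9.8·(+9.55) = 357000 + (-217000) − (75300) = 64800 Pa.

P₂ = 64800 Pa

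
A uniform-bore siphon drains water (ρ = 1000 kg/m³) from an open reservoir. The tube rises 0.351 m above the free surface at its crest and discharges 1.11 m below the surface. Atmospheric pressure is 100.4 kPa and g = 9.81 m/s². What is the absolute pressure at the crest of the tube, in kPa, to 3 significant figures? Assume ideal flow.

The outlet speed comes from Torricelli: v = √(2g·1.11) = 4.67 m/s.
The bore is uniform, so the speed at the crest is the same v. Bernoulli surface→crest: P_atm = P_top + ½ρv² + ρg·h_top.
P_top = 100400 − ½·1000·4.67² − 1000·9.81·0.351 = 86100 Pa.

P_top = 86.1 kPa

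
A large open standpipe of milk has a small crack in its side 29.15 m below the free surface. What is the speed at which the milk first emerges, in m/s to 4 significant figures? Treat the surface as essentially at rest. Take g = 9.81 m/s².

v ≈ 23.91 m/s

Bernoulli from surface to hole (P equal, v_surface ≈ 0): v = √(2gh) = √(2×9.81×29.15) = 23.91 m/s.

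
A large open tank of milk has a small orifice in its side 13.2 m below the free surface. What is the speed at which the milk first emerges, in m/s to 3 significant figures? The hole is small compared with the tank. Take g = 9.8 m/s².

v ≈ 16.1 m/s

The surface is effectively still and both ends are open, so ½v² = gh and v = √(2·9.8·13.2) = 16.1 m/s.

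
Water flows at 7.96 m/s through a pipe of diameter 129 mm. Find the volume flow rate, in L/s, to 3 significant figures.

Q ≈ 104 L/s

Q = A·v = 0.0131 m² × 7.96 m/s = 0.104 m³/s.
Converting: 0.104 m³/s × 1000 = 104 L/s.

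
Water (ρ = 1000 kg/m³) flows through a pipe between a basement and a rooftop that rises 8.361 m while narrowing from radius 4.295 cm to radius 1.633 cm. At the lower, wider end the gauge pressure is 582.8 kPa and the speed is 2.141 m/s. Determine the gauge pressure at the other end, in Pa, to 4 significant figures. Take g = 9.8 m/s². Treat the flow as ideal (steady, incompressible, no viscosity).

The volume flow rate is constant, so v₂ = (A₁/A₂)v₁ = (57.95/8.378)·2.141 = 14.81 m/s.
Bernoulli: P₁ + ½ρv₁² + ρg h₁ = P₂ + ½ρv₂² + ρg h₂, so P₂ = P₁ + ½ρ(v₁² − v₂²) − ρg(h₂ − h₁).
P₂ = 582800 + ½·1000·(2.141² − 14.81²) − 1000·9.8·(+8.361) = 582800 + (-107400) − (81940) = 393500 Pa.

P₂ ≈ 393500 Pa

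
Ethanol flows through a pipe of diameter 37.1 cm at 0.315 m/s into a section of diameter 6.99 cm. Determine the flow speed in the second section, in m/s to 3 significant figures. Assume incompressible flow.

v₂ ≈ 8.87 m/s

The volume flow rate is constant, so v₂ = (A₁/A₂)v₁ = (1080/38.4)·0.315 = 8.87 m/s.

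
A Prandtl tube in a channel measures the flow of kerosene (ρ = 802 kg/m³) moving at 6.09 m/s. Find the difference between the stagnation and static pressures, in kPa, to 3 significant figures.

Bernoulli between the free stream and the stagnation point: ½ρv² = P_stag − P_static.
ΔP = ½·802·6.09² = 14900 Pa.

ΔP ≈ 14.9 kPa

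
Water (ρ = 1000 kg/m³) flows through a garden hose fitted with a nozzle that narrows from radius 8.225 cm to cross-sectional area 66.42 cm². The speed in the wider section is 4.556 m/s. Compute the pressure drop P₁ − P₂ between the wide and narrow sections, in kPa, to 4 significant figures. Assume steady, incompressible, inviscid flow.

By continuity, v₂ = v₁·A₁/A₂ = 4.556·(212.5/66.42) = 14.58 m/s.
Along the horizontal streamline, P + ½ρv² is constant.
P₁ − P₂ = ½·1000·(14.58² − 4.556²) = ½·1000·191.8 = 95880 Pa.

95.88 kPa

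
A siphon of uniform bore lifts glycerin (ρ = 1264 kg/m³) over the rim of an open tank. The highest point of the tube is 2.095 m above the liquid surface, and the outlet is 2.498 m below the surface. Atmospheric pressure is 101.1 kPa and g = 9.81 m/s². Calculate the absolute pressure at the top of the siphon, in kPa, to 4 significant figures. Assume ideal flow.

From the surface to the outlet (both open to atmosphere, surface at rest): v = √(2g·h_out) = √(2·9.81·2.498) = 7.001 m/s.
The bore is uniform, so the speed at the crest is the same v. Bernoulli surface→crest: P_atm = P_top + ½ρv² + ρg·h_top.
P_top = 101100 − ½·1264·7.001² − 1264·9.81·2.095 = 44150 Pa.

P_top = 44.15 kPa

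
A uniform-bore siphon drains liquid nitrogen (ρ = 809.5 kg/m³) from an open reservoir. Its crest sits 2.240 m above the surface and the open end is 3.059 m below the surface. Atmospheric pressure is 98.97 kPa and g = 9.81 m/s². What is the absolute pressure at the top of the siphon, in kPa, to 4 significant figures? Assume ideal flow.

P_top ≈ 56.89 kPa

The outlet speed comes from Torricelli: v = √(2g·3.059) = 7.747 m/s.
Continuity keeps v the same throughout the tube; from surface to crest, P_atm + 0 = P_top + ½ρv² + ρg·h_top.
P_top = 98970 − ½·809.5·7.747² − 809.5·9.81·2.240 = 56890 Pa.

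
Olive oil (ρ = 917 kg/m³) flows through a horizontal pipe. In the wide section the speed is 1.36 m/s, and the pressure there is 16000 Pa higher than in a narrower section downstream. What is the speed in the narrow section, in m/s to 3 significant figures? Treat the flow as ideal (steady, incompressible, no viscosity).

Along the level pipe P + ½ρv² is conserved, hence v₂² = v₁² + 2(P₁ − P₂)/ρ.
v₂ = √(1.36² + 2·16000/917) = √(1.85 + 34.9) = 6.06 m/s.

v₂ ≈ 6.06 m/s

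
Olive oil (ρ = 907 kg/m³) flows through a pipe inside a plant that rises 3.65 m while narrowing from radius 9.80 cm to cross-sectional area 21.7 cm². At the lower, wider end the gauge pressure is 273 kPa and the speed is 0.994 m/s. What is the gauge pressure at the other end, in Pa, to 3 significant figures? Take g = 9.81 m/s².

P₂ ≈ 154000 Pa

By continuity, v₂ = v₁·A₁/A₂ = 0.994·(302/21.7) = 13.8 m/s.
Energy conservation along the streamline gives P₂ = P₁ − ½ρ(v₂² − v₁²) − ρg(h₂ − h₁).
P₂ = 273000 + ½·907·(0.994² − 13.8²) − 907·9.81·(+3.65) = 273000 + (-86200) − (32500) = 154000 Pa.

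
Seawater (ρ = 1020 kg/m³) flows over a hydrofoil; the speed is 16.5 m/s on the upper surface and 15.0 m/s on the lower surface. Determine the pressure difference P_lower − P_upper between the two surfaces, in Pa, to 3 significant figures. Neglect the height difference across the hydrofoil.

24100 Pa

Bernoulli (same height): P_lower − P_upper = ½ρ(v_upper² − v_lower²).
ΔP = ½·1020·(16.5² − 15.0²) = 24100 Pa.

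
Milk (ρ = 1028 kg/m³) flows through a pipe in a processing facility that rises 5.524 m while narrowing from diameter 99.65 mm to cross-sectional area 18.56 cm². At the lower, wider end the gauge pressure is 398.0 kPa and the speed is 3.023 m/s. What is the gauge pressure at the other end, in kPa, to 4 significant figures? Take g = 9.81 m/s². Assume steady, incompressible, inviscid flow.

P₂ = 264.0 kPa

Continuity gives A₁v₁ = A₂v₂, so v₂ = (77.99 cm²)/(18.56 cm²) × 3.023 m/s = 12.70 m/s.
Energy conservation along the streamline gives P₂ = P₁ − ½ρ(v₂² − v₁²) − ρg(h₂ − h₁).
P₂ = 398000 + ½·1028·(3.023² − 12.70²) − 1028·9.81·(+5.524) = 398000 + (-78240) − (55710) = 264000 Pa.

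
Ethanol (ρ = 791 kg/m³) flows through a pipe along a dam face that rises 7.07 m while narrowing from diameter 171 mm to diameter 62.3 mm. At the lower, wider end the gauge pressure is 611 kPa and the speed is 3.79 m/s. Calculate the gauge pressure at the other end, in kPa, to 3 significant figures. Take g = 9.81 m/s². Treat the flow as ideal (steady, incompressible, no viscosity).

Mass conservation (A₁v₁ = A₂v₂) gives v₂ = 3.79 × 230/30.5 = 28.6 m/s.
Energy conservation along the streamline gives P₂ = P₁ − ½ρ(v₂² − v₁²) − ρg(h₂ − h₁).
P₂ = 611000 + ½·791·(3.79² − 28.6²) − 791·9.81·(+7.07) = 611000 + (-317000) − (54900) = 239000 Pa.

239 kPa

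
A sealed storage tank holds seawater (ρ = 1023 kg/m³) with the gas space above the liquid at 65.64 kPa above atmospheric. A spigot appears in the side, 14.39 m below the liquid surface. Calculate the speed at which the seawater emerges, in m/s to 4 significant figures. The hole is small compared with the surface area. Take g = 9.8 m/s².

Take point 1 at the surface (v₁ ≈ 0) and point 2 at the hole (at atmospheric pressure). Bernoulli: P₁ + ρg h = P_atm + ½ρv₂².
With P₁ − P_atm = 65640 Pa, v₂ = √(2gh + 2ΔP/ρ) = √(2·9.8·14.39 + 2·65640/1023) = 20.26 m/s.

20.26 m/s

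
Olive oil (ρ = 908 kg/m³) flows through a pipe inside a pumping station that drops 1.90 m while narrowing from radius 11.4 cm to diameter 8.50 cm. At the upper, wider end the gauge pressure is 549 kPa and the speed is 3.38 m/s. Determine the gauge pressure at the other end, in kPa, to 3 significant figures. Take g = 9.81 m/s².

P₂ = 303 kPa

Continuity gives A₁v₁ = A₂v₂, so v₂ = (408 cm²)/(56.7 cm²) × 3.38 m/s = 24.3 m/s.
Bernoulli: P₁ + ½ρv₁² + ρg h₁ = P₂ + ½ρv₂² + ρg h₂, so P₂ = P₁ + ½ρ(v₁² − v₂²) − ρg(h₂ − h₁).
P₂ = 549000 + ½·908·(3.38² − 24.3²) − 908·9.81·(−1.90) = 549000 + (-263000) − (-16900) = 303000 Pa.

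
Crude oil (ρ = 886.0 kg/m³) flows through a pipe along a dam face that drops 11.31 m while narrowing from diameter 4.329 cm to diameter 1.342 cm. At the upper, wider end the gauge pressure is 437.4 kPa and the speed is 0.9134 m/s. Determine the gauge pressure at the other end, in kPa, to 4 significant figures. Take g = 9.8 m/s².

P₂ = 496.0 kPa

Continuity gives A₁v₁ = A₂v₂, so v₂ = (14.72 cm²)/(1.414 cm²) × 0.9134 m/s = 9.505 m/s.
Applying Bernoulli between the two ends and solving for P₂: P₂ = P₁ + ½ρ(v₁² − v₂²) − ρgΔh.
P₂ = 437400 + ½·886.0·(0.9134² − 9.505²) − 886.0·9.8·(−11.31) = 437400 + (-39650) − (-98200) = 496000 Pa.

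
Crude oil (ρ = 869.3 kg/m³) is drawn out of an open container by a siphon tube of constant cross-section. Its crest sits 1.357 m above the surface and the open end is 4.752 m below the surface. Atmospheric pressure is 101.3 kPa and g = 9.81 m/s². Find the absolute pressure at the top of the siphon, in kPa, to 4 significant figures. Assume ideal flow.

P_top ≈ 49.20 kPa

From the surface to the outlet (both open to atmosphere, surface at rest): v = √(2g·h_out) = √(2·9.81·4.752) = 9.656 m/s.
The bore is uniform, so the speed at the crest is the same v. Bernoulli surface→crest: P_atm = P_top + ½ρv² + ρg·h_top.
P_top = 101300 − ½·869.3·9.656² − 869.3·9.81·1.357 = 49200 Pa.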